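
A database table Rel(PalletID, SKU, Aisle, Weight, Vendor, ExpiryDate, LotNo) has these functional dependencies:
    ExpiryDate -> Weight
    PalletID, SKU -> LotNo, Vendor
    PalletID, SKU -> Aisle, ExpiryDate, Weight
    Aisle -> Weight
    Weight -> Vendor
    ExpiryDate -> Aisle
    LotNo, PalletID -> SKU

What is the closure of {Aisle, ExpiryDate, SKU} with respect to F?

{Aisle, ExpiryDate, SKU, Vendor, Weight}

Start with {Aisle, ExpiryDate, SKU}.
ExpiryDate -> Weight applies; add {Weight} → now {Aisle, ExpiryDate, SKU, Weight}.
Weight -> Vendor applies; add {Vendor} → now {Aisle, ExpiryDate, SKU, Vendor, Weight}.
No further FD applies.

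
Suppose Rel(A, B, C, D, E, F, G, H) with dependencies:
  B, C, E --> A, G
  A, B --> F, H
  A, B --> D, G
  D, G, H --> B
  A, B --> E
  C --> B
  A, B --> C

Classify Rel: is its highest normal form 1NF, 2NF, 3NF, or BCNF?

Candidate keys: {A, B}, {A, C}, {A, D, G, H}, {C, E}. Prime attributes: {A, B, C, D, E, G, H}.
For D, G, H --> B we have {D, G, H}⁺ = {B, D, G, H}; {D, G, H} is not a superkey, so BCNF fails.
Since {B} ⊆ prime attributes and every other non-superkey FD also has a prime right side, the schema is in 3NF.

3NF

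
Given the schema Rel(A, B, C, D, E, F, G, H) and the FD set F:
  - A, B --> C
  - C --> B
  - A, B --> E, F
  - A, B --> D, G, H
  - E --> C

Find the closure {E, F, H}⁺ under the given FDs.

{B, C, E, F, H}

Start with {E, F, H}.
E --> C applies; add {C} → now {C, E, F, H}.
C --> B applies; add {B} → now {B, C, E, F, H}.
No further FD applies.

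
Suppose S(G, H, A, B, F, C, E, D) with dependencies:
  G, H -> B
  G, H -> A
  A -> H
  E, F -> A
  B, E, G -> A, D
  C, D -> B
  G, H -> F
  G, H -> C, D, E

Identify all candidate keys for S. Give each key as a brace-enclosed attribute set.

{G} never appears on the right of any FD, so every key must include it.
Closure of {A, G} is {A, B, C, D, E, F, G, H}, the whole schema; {A, G} is a candidate key.
Closure of {G, H} is {A, B, C, D, E, F, G, H}, the whole schema; {G, H} is a candidate key.
Closure of {B, E, G} is {A, B, C, D, E, F, G, H}, the whole schema; {B, E, G} is a candidate key.
Closure of {E, F, G} is {A, B, C, D, E, F, G, H}, the whole schema; {E, F, G} is a candidate key.
Closure of {C, D, E, G} is {A, B, C, D, E, F, G, H}, the whole schema; {C, D, E, G} is a candidate key.
Any other superkey properly contains one of these, so there are no further candidate keys.

{A, G}, {B, E, G}, {C, D, E, G}, {E, F, G}, {G, H}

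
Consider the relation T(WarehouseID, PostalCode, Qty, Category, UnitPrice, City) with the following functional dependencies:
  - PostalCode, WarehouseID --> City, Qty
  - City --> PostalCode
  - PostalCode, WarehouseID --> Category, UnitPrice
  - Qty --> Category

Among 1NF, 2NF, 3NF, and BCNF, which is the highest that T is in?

Candidate keys: {City, WarehouseID}, {PostalCode, WarehouseID}. Prime attributes: {City, PostalCode, WarehouseID}.
City --> PostalCode: {City}⁺ = {City, PostalCode}, which is not all of the attributes, so the left side is not a superkey — BCNF is violated.
Qty --> Category has non-prime {Category} on the right and a non-superkey on the left, so 3NF fails.
Checking every proper subset of each key, none determines a non-prime attribute — 2NF is satisfied.

2NF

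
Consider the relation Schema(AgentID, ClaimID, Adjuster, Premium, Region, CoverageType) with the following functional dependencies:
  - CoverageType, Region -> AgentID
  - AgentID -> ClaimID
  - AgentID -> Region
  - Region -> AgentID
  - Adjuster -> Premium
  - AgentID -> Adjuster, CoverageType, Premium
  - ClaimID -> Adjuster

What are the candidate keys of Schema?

{AgentID} is a candidate key since {AgentID}⁺ = {Adjuster, AgentID, ClaimID, CoverageType, Premium, Region} covers every attribute.
{Region} is a candidate key since {Region}⁺ = {Adjuster, AgentID, ClaimID, CoverageType, Premium, Region} covers every attribute.
No proper subset of any of these is a key, and no other minimal superkey exists.

{AgentID}, {Region}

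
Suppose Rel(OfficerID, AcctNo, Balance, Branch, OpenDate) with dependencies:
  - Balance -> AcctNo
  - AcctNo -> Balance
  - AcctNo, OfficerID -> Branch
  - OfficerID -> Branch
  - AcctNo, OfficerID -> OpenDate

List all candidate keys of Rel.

{AcctNo, OfficerID}, {Balance, OfficerID}

{OfficerID} never appears on the right of any FD, so every key must include it.
{AcctNo, OfficerID}⁺ = {AcctNo, Balance, Branch, OfficerID, OpenDate}, which is every attribute, so {AcctNo, OfficerID} is a candidate key.
{Balance, OfficerID}⁺ = {AcctNo, Balance, Branch, OfficerID, OpenDate}, which is every attribute, so {Balance, OfficerID} is a candidate key.
These are minimal and exhaustive — every other superkey contains one of them.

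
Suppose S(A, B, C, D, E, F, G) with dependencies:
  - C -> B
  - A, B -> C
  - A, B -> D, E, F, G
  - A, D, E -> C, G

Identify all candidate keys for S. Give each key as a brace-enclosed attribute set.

No FD produces {A}, so it must be in every candidate key.
Closure of {A, B} is {A, B, C, D, E, F, G}, the whole schema; {A, B} is a candidate key.
Closure of {A, C} is {A, B, C, D, E, F, G}, the whole schema; {A, C} is a candidate key.
Closure of {A, D, E} is {A, B, C, D, E, F, G}, the whole schema; {A, D, E} is a candidate key.
These are minimal and exhaustive — every other superkey contains one of them.

{A, B}, {A, C}, {A, D, E}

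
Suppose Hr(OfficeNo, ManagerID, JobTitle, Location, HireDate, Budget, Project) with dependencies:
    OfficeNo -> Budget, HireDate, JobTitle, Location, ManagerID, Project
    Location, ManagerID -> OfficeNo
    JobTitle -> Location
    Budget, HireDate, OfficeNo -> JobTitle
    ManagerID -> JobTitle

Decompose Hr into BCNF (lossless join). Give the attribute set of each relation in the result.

{Budget, HireDate, JobTitle, ManagerID, OfficeNo, Project}; {JobTitle, Location}

Candidate keys of the original relation: {ManagerID}, {OfficeNo}.
Within {Budget, HireDate, JobTitle, Location, ManagerID, OfficeNo, Project}: {JobTitle}⁺ ∩ {Budget, HireDate, JobTitle, Location, ManagerID, OfficeNo, Project} = {JobTitle, Location}, not the whole set, so JobTitle -> Location violates BCNF; decompose into {JobTitle, Location} and {Budget, HireDate, JobTitle, ManagerID, OfficeNo, Project}.
{JobTitle, Location}: every determinant is a superkey — BCNF.
{Budget, HireDate, JobTitle, ManagerID, OfficeNo, Project}: every determinant is a superkey — BCNF.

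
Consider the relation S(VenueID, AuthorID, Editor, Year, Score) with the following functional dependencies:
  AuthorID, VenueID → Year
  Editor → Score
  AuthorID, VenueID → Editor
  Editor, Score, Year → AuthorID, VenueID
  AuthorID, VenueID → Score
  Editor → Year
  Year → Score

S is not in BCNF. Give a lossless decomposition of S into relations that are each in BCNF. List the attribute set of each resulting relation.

{AuthorID, Editor, VenueID, Year}; {Score, Year}

Candidate keys of the original relation: {AuthorID, VenueID}, {Editor}.
{AuthorID, Editor, Score, VenueID, Year}: {Year} determines {Score, Year} here but is not a superkey — split on Year → Score, giving {Score, Year} and {AuthorID, Editor, VenueID, Year}.
{Score, Year} has no BCNF violation.
{AuthorID, Editor, VenueID, Year} has no BCNF violation.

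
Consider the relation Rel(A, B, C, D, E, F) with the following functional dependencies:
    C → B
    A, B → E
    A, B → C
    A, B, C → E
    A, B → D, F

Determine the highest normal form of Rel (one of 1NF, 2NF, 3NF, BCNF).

3NF

Candidate keys: {A, B}, {A, C}. Prime attributes: {A, B, C}.
For C → B we have {C}⁺ = {B, C}; {C} is not a superkey, so BCNF fails.
Its right-hand attributes {B} are all prime, as are those of every other non-superkey FD — the relation is in 3NF.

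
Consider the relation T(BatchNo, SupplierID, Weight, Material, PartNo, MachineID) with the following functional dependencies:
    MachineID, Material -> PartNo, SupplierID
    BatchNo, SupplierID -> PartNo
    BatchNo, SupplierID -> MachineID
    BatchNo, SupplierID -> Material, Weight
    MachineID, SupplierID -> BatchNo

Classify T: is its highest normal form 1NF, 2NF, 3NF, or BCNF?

BCNF

Candidate keys: {BatchNo, SupplierID}, {MachineID, Material}, {MachineID, SupplierID}. Prime attributes: {BatchNo, MachineID, Material, SupplierID}.
Every FD has a superkey on the left, so the relation is in BCNF.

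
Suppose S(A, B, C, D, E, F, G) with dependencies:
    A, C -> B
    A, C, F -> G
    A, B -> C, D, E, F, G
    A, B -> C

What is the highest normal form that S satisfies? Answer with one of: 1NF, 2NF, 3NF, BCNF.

Candidate keys: {A, B}, {A, C}. Prime attributes: {A, B, C}.
Every FD has a superkey on the left, so the relation is in BCNF.

BCNF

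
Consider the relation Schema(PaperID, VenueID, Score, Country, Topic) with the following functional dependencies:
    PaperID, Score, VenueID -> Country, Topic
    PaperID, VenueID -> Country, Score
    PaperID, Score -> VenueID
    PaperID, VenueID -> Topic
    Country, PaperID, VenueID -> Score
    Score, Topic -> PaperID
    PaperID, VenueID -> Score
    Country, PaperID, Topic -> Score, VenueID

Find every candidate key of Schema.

{PaperID, Score}⁺ = {Country, PaperID, Score, Topic, VenueID}, which is every attribute, so {PaperID, Score} is a candidate key.
{PaperID, VenueID}⁺ = {Country, PaperID, Score, Topic, VenueID}, which is every attribute, so {PaperID, VenueID} is a candidate key.
{Score, Topic}⁺ = {Country, PaperID, Score, Topic, VenueID}, which is every attribute, so {Score, Topic} is a candidate key.
{Country, PaperID, Topic}⁺ = {Country, PaperID, Score, Topic, VenueID}, which is every attribute, so {Country, PaperID, Topic} is a candidate key.
These are minimal and exhaustive — every other superkey contains one of them.

{Country, PaperID, Topic}, {PaperID, Score}, {PaperID, VenueID}, {Score, Topic}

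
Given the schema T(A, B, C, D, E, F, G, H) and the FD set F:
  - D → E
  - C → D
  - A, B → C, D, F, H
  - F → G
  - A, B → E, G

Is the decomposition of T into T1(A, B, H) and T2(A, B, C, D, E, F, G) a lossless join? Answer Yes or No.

Yes

Common attributes: {A, B}; their closure is {A, B, C, D, E, F, G, H}.
T1 is contained in that closure, so T1 ∩ T2 → T1 holds and the join is lossless.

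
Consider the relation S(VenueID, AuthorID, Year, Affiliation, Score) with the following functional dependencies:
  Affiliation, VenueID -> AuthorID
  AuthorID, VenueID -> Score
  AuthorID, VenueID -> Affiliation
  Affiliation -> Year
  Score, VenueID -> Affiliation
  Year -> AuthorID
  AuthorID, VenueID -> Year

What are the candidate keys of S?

No FD produces {VenueID}, so it must be in every candidate key.
{Affiliation, VenueID}⁺ = {Affiliation, AuthorID, Score, VenueID, Year}, which is every attribute, so {Affiliation, VenueID} is a candidate key.
{AuthorID, VenueID}⁺ = {Affiliation, AuthorID, Score, VenueID, Year}, which is every attribute, so {AuthorID, VenueID} is a candidate key.
{Score, VenueID}⁺ = {Affiliation, AuthorID, Score, VenueID, Year}, which is every attribute, so {Score, VenueID} is a candidate key.
{VenueID, Year}⁺ = {Affiliation, AuthorID, Score, VenueID, Year}, which is every attribute, so {VenueID, Year} is a candidate key.
These are minimal and exhaustive — every other superkey contains one of them.

{Affiliation, VenueID}, {AuthorID, VenueID}, {Score, VenueID}, {VenueID, Year}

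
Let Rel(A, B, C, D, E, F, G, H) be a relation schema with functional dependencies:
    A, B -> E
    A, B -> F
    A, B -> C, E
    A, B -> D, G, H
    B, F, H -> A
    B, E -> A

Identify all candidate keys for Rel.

No FD produces {B}, so it must be in every candidate key.
{A, B} is a candidate key since {A, B}⁺ = {A, B, C, D, E, F, G, H} covers every attribute.
{B, E} is a candidate key since {B, E}⁺ = {A, B, C, D, E, F, G, H} covers every attribute.
{B, F, H} is a candidate key since {B, F, H}⁺ = {A, B, C, D, E, F, G, H} covers every attribute.
Any other superkey properly contains one of these, so there are no further candidate keys.

{A, B}, {B, E}, {B, F, H}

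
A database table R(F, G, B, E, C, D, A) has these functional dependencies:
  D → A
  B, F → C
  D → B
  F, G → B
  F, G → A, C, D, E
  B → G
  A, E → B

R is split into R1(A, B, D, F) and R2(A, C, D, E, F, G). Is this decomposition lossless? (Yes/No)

Yes

Common attributes: {A, D, F}; their closure is {A, B, C, D, E, F, G}.
This includes all of R1, so the common attributes are a superkey of R1 — the join is lossless.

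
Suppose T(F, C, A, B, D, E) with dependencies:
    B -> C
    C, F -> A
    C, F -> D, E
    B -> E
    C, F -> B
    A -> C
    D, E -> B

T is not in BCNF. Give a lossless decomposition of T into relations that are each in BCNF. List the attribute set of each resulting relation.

{A, B, D, F}; {B, C, E}

Candidate keys of the original relation: {A, F}, {B, F}, {C, F}, {D, E, F}.
Within {A, B, C, D, E, F}: {B}⁺ ∩ {A, B, C, D, E, F} = {B, C, E}, not the whole set, so B -> C, E violates BCNF; decompose into {B, C, E} and {A, B, D, F}.
{B, C, E} is in BCNF.
{A, B, D, F} is in BCNF.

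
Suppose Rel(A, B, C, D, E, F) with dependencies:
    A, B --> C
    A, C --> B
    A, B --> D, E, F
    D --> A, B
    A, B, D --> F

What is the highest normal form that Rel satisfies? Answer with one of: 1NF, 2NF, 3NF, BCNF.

Candidate keys: {A, B}, {A, C}, {D}. Prime attributes: {A, B, C, D}.
The left-hand side of every FD is a superkey, so BCNF is satisfied.

BCNF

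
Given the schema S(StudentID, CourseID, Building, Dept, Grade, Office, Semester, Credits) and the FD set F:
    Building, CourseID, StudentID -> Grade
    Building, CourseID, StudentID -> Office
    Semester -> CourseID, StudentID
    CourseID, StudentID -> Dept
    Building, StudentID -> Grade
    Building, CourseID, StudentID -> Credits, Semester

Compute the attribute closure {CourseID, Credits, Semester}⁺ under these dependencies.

{CourseID, Credits, Dept, Semester, StudentID}

Start with {CourseID, Credits, Semester}.
Semester -> CourseID, StudentID applies; add {StudentID} → now {CourseID, Credits, Semester, StudentID}.
CourseID, StudentID -> Dept applies; add {Dept} → now {CourseID, Credits, Dept, Semester, StudentID}.
No further FD applies.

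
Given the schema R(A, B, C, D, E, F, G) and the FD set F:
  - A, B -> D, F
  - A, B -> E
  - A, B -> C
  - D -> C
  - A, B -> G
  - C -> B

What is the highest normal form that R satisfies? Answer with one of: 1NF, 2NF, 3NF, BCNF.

3NF

Candidate keys: {A, B}, {A, C}, {A, D}. Prime attributes: {A, B, C, D}.
For D -> C we have {D}⁺ = {B, C, D}; {D} is not a superkey, so BCNF fails.
Its right-hand attributes {C} are all prime, as are those of every other non-superkey FD — the relation is in 3NF.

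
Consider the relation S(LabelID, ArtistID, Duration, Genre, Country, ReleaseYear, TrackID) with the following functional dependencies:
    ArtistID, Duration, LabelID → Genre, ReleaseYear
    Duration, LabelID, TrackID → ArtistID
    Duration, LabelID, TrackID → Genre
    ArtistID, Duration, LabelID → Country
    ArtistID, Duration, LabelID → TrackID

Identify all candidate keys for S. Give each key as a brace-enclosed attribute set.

{Duration, LabelID} never appear on the right of any FD, so every key must include all of them.
{ArtistID, Duration, LabelID}⁺ = {ArtistID, Country, Duration, Genre, LabelID, ReleaseYear, TrackID}, which is every attribute, so {ArtistID, Duration, LabelID} is a candidate key.
{Duration, LabelID, TrackID}⁺ = {ArtistID, Country, Duration, Genre, LabelID, ReleaseYear, TrackID}, which is every attribute, so {Duration, LabelID, TrackID} is a candidate key.
These are minimal and exhaustive — every other superkey contains one of them.

{ArtistID, Duration, LabelID}, {Duration, LabelID, TrackID}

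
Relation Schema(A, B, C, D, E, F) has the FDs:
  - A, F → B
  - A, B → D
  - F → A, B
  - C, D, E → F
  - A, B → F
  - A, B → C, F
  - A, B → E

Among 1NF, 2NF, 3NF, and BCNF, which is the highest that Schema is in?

Candidate keys: {A, B}, {C, D, E}, {F}. Prime attributes: {A, B, C, D, E, F}.
Each dependency's left side is a superkey — BCNF holds.

BCNF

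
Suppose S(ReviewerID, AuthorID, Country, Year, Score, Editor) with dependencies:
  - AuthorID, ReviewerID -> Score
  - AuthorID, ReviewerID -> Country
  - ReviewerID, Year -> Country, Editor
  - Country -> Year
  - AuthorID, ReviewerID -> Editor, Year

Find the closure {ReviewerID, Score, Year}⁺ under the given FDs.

Start with {ReviewerID, Score, Year}.
ReviewerID, Year -> Country, Editor applies; add {Country, Editor} → now {Country, Editor, ReviewerID, Score, Year}.
No further FD applies.

{Country, Editor, ReviewerID, Score, Year}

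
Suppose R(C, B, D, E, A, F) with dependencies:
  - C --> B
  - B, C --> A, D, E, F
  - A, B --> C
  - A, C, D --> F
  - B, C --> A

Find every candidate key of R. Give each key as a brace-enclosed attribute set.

{C} is a candidate key since {C}⁺ = {A, B, C, D, E, F} covers every attribute.
{A, B} is a candidate key since {A, B}⁺ = {A, B, C, D, E, F} covers every attribute.
No proper subset of any of these is a key, and no other minimal superkey exists.

{A, B}, {C}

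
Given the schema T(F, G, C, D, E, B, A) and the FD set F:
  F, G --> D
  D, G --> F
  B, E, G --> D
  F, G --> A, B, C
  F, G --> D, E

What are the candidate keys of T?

No FD produces {G}, so it must be in every candidate key.
{D, G}⁺ = {A, B, C, D, E, F, G}, which is every attribute, so {D, G} is a candidate key.
{F, G}⁺ = {A, B, C, D, E, F, G}, which is every attribute, so {F, G} is a candidate key.
{B, E, G}⁺ = {A, B, C, D, E, F, G}, which is every attribute, so {B, E, G} is a candidate key.
These are minimal and exhaustive — every other superkey contains one of them.

{B, E, G}, {D, G}, {F, G}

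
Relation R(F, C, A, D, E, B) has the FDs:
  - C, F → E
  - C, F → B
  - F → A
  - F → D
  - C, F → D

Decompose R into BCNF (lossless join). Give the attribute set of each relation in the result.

Candidate key of the original relation: {C, F}.
In {A, B, C, D, E, F}, {F} is not a superkey ({F}⁺ restricted to this set is {A, D, F}), so split on F → A, D into {A, D, F} and {B, C, E, F}.
{A, D, F}: every determinant is a superkey — BCNF.
{B, C, E, F}: every determinant is a superkey — BCNF.

{A, D, F}; {B, C, E, F}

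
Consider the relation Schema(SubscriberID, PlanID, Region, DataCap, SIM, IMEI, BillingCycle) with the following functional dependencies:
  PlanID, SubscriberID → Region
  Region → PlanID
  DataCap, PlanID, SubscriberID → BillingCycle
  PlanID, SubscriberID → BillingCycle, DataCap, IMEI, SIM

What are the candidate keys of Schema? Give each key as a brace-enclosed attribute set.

{PlanID, SubscriberID}, {Region, SubscriberID}

Attributes never on any right-hand side: {SubscriberID} — every candidate key must contain it.
Closure of {PlanID, SubscriberID} is {BillingCycle, DataCap, IMEI, PlanID, Region, SIM, SubscriberID}, the whole schema; {PlanID, SubscriberID} is a candidate key.
Closure of {Region, SubscriberID} is {BillingCycle, DataCap, IMEI, PlanID, Region, SIM, SubscriberID}, the whole schema; {Region, SubscriberID} is a candidate key.
These are minimal and exhaustive — every other superkey contains one of them.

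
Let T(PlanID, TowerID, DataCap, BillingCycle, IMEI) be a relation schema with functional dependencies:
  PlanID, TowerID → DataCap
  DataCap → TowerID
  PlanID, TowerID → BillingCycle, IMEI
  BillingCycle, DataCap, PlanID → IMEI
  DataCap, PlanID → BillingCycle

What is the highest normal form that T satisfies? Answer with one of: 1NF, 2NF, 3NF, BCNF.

3NF

Candidate keys: {DataCap, PlanID}, {PlanID, TowerID}. Prime attributes: {DataCap, PlanID, TowerID}.
For DataCap → TowerID we have {DataCap}⁺ = {DataCap, TowerID}; {DataCap} is not a superkey, so BCNF fails.
Since {TowerID} ⊆ prime attributes and every other non-superkey FD also has a prime right side, the schema is in 3NF.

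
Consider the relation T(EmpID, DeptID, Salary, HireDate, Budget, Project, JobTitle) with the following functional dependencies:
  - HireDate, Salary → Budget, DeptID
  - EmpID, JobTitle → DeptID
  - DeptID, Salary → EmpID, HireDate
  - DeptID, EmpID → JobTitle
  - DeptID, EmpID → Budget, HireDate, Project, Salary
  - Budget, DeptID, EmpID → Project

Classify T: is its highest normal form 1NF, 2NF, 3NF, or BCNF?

Candidate keys: {DeptID, EmpID}, {DeptID, Salary}, {EmpID, JobTitle}, {HireDate, Salary}. Prime attributes: {DeptID, EmpID, HireDate, JobTitle, Salary}.
Every FD has a superkey on the left, so the relation is in BCNF.

BCNF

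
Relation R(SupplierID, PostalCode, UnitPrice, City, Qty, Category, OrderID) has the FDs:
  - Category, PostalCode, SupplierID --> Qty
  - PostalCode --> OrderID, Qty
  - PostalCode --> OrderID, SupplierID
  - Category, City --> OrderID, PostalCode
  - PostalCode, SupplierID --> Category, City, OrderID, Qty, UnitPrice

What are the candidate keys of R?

{Category, City}, {PostalCode}

{PostalCode}⁺ = {Category, City, OrderID, PostalCode, Qty, SupplierID, UnitPrice}, which is every attribute, so {PostalCode} is a candidate key.
{Category, City}⁺ = {Category, City, OrderID, PostalCode, Qty, SupplierID, UnitPrice}, which is every attribute, so {Category, City} is a candidate key.
No proper subset of any of these is a key, and no other minimal superkey exists.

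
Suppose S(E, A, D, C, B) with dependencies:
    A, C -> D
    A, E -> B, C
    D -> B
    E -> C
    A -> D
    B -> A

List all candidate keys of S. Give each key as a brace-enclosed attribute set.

{A, E}, {B, E}, {D, E}

Attributes never on any right-hand side: {E} — every candidate key must contain it.
{A, E}⁺ = {A, B, C, D, E}, which is every attribute, so {A, E} is a candidate key.
{B, E}⁺ = {A, B, C, D, E}, which is every attribute, so {B, E} is a candidate key.
{D, E}⁺ = {A, B, C, D, E}, which is every attribute, so {D, E} is a candidate key.
These are minimal and exhaustive — every other superkey contains one of them.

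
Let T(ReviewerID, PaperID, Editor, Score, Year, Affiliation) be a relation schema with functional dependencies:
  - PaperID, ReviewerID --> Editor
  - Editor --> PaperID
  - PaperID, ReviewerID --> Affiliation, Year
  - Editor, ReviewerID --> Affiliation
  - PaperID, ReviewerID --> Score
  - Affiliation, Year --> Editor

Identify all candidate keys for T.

{ReviewerID} never appears on the right of any FD, so every key must include it.
Closure of {Editor, ReviewerID} is {Affiliation, Editor, PaperID, ReviewerID, Score, Year}, the whole schema; {Editor, ReviewerID} is a candidate key.
Closure of {PaperID, ReviewerID} is {Affiliation, Editor, PaperID, ReviewerID, Score, Year}, the whole schema; {PaperID, ReviewerID} is a candidate key.
Closure of {Affiliation, ReviewerID, Year} is {Affiliation, Editor, PaperID, ReviewerID, Score, Year}, the whole schema; {Affiliation, ReviewerID, Year} is a candidate key.
No proper subset of any of these is a key, and no other minimal superkey exists.

{Affiliation, ReviewerID, Year}, {Editor, ReviewerID}, {PaperID, ReviewerID}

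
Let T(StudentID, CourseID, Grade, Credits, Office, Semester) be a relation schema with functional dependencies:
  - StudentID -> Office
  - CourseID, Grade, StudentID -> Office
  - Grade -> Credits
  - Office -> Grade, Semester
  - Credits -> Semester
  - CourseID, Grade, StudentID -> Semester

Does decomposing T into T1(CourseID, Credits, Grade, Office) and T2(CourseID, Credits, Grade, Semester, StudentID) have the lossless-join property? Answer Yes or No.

Common attributes: {CourseID, Credits, Grade}; their closure is {CourseID, Credits, Grade, Semester}.
Neither T1 nor T2 is contained in that closure, so the decomposition is lossy.

No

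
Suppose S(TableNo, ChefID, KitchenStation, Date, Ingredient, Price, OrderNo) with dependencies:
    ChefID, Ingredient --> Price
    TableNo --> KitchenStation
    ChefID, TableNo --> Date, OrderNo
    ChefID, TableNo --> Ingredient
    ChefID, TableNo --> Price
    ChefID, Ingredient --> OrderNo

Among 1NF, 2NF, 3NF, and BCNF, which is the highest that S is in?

Candidate key: {ChefID, TableNo}. Prime attributes: {ChefID, TableNo}.
ChefID, Ingredient --> Price: {ChefID, Ingredient}⁺ = {ChefID, Ingredient, OrderNo, Price}, which is not all of the attributes, so the left side is not a superkey — BCNF is violated.
ChefID, Ingredient --> Price has non-prime {Price} on the right and a non-superkey on the left, so 3NF fails.
The proper key subset {TableNo} of {ChefID, TableNo} determines non-prime {KitchenStation}, so the relation is not even in 2NF.

1NF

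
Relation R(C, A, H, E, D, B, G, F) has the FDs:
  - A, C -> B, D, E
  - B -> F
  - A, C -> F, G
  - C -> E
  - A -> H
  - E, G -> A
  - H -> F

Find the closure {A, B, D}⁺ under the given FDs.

{A, B, D, F, H}

Start with {A, B, D}.
B -> F applies; add {F} → now {A, B, D, F}.
A -> H applies; add {H} → now {A, B, D, F, H}.
No further FD applies.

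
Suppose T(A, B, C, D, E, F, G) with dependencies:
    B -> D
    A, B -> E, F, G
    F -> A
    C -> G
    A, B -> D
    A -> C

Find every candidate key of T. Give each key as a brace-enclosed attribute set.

Attributes never on any right-hand side: {B} — every candidate key must contain it.
Closure of {A, B} is {A, B, C, D, E, F, G}, the whole schema; {A, B} is a candidate key.
Closure of {B, F} is {A, B, C, D, E, F, G}, the whole schema; {B, F} is a candidate key.
Any other superkey properly contains one of these, so there are no further candidate keys.

{A, B}, {B, F}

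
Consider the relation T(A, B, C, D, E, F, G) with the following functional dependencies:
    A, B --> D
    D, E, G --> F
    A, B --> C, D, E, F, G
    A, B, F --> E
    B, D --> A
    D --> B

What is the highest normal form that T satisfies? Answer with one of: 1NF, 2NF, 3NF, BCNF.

Candidate keys: {A, B}, {D}. Prime attributes: {A, B, D}.
Each dependency's left side is a superkey — BCNF holds.

BCNF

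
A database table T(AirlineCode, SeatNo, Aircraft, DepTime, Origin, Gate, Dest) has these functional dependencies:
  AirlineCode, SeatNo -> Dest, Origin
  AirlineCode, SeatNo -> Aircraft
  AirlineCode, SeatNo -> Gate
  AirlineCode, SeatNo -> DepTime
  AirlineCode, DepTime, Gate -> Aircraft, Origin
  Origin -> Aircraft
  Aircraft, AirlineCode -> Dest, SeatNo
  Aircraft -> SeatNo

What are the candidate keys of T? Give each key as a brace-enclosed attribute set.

No FD produces {AirlineCode}, so it must be in every candidate key.
{Aircraft, AirlineCode}⁺ = {Aircraft, AirlineCode, DepTime, Dest, Gate, Origin, SeatNo}, which is every attribute, so {Aircraft, AirlineCode} is a candidate key.
{AirlineCode, Origin}⁺ = {Aircraft, AirlineCode, DepTime, Dest, Gate, Origin, SeatNo}, which is every attribute, so {AirlineCode, Origin} is a candidate key.
{AirlineCode, SeatNo}⁺ = {Aircraft, AirlineCode, DepTime, Dest, Gate, Origin, SeatNo}, which is every attribute, so {AirlineCode, SeatNo} is a candidate key.
{AirlineCode, DepTime, Gate}⁺ = {Aircraft, AirlineCode, DepTime, Dest, Gate, Origin, SeatNo}, which is every attribute, so {AirlineCode, DepTime, Gate} is a candidate key.
Any other superkey properly contains one of these, so there are no further candidate keys.

{Aircraft, AirlineCode}, {AirlineCode, DepTime, Gate}, {AirlineCode, Origin}, {AirlineCode, SeatNo}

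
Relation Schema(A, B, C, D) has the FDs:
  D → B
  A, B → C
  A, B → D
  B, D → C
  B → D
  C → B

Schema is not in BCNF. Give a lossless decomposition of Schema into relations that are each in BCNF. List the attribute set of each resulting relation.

{A, D}; {B, C, D}

Candidate keys of the original relation: {A, B}, {A, C}, {A, D}.
{A, B, C, D}: {D} determines {B, C, D} here but is not a superkey — split on D → B, C, giving {B, C, D} and {A, D}.
{B, C, D}: every determinant is a superkey — BCNF.
{A, D}: every determinant is a superkey — BCNF.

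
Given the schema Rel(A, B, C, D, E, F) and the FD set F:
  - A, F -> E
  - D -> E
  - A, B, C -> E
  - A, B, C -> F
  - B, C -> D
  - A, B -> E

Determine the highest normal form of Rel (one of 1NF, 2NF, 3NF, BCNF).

Candidate key: {A, B, C}. Prime attributes: {A, B, C}.
A, F -> E: {A, F}⁺ = {A, E, F}, which is not all of the attributes, so the left side is not a superkey — BCNF is violated.
A, F -> E has non-prime {E} on the right and a non-superkey on the left, so 3NF fails.
The proper key subset {A, B} of {A, B, C} determines non-prime {E}, so the relation is not even in 2NF.

1NF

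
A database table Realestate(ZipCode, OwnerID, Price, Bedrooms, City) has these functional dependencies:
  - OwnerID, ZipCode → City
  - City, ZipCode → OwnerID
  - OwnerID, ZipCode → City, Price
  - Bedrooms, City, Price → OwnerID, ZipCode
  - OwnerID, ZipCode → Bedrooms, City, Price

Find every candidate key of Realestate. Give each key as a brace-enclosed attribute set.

{Bedrooms, City, Price}, {City, ZipCode}, {OwnerID, ZipCode}

{City, ZipCode}⁺ = {Bedrooms, City, OwnerID, Price, ZipCode} — all of the relation — so {City, ZipCode} is a candidate key.
{OwnerID, ZipCode}⁺ = {Bedrooms, City, OwnerID, Price, ZipCode} — all of the relation — so {OwnerID, ZipCode} is a candidate key.
{Bedrooms, City, Price}⁺ = {Bedrooms, City, OwnerID, Price, ZipCode} — all of the relation — so {Bedrooms, City, Price} is a candidate key.
These are minimal and exhaustive — every other superkey contains one of them.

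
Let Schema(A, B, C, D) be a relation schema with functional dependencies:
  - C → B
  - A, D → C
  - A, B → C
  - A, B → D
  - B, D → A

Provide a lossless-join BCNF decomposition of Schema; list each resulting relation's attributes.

Candidate keys of the original relation: {A, B}, {A, C}, {A, D}, {B, D}, {C, D}.
Within {A, B, C, D}: {C}⁺ ∩ {A, B, C, D} = {B, C}, not the whole set, so C → B violates BCNF; decompose into {B, C} and {A, C, D}.
{B, C} is in BCNF.
{A, C, D} is in BCNF.

{A, C, D}; {B, C}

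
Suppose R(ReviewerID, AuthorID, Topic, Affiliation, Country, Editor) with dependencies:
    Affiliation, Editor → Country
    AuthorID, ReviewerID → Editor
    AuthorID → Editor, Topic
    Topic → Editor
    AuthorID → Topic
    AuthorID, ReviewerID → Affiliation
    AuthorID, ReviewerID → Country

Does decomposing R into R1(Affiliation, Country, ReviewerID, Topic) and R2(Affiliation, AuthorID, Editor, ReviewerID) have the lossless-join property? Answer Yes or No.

No

The shared attributes are {Affiliation, ReviewerID} and {Affiliation, ReviewerID}⁺ = {Affiliation, ReviewerID}.
R1 ⊄ {Affiliation, ReviewerID} and R2 ⊄ {Affiliation, ReviewerID}, so the split is lossy.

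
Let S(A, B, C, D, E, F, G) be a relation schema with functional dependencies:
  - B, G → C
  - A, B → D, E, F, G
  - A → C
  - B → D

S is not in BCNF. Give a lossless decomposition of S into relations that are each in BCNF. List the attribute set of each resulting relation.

Candidate key of the original relation: {A, B}.
{A, B, C, D, E, F, G}: {B, G} determines {B, C, D, G} here but is not a superkey — split on B, G → C, D, giving {B, C, D, G} and {A, B, E, F, G}.
{B, C, D, G}: {B} determines {B, D} here but is not a superkey — split on B → D, giving {B, D} and {B, C, G}.
{B, D}: every determinant is a superkey — BCNF.
{B, C, G}: every determinant is a superkey — BCNF.
{A, B, E, F, G}: every determinant is a superkey — BCNF.

{A, B, E, F, G}; {B, C, G}; {B, D}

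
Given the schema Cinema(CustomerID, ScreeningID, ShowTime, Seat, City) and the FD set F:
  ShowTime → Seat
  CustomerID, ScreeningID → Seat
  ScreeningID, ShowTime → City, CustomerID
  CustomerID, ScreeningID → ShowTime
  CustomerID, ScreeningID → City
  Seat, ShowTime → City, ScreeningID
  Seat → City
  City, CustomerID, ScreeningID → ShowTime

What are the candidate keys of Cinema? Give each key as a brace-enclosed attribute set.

{CustomerID, ScreeningID}, {ShowTime}

{ShowTime}⁺ = {City, CustomerID, ScreeningID, Seat, ShowTime} — all of the relation — so {ShowTime} is a candidate key.
{CustomerID, ScreeningID}⁺ = {City, CustomerID, ScreeningID, Seat, ShowTime} — all of the relation — so {CustomerID, ScreeningID} is a candidate key.
Any other superkey properly contains one of these, so there are no further candidate keys.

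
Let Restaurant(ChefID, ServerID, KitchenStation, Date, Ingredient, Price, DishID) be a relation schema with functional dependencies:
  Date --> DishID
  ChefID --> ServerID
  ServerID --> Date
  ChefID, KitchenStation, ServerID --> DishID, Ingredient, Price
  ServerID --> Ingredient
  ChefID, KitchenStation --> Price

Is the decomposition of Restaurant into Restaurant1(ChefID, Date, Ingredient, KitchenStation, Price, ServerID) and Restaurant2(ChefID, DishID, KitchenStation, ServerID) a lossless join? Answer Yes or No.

Common attributes: {ChefID, KitchenStation, ServerID}; their closure is {ChefID, Date, DishID, Ingredient, KitchenStation, Price, ServerID}.
Since Restaurant1 ⊆ {ChefID, Date, DishID, Ingredient, KitchenStation, Price, ServerID}, the intersection is a superkey of Restaurant1; the decomposition is lossless.

Yes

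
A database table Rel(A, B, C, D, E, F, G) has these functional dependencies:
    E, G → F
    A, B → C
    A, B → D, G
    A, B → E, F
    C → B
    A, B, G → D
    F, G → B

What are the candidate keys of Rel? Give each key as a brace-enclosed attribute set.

{A, B}, {A, C}, {A, E, G}, {A, F, G}

Attributes never on any right-hand side: {A} — every candidate key must contain it.
{A, B}⁺ = {A, B, C, D, E, F, G} — all of the relation — so {A, B} is a candidate key.
{A, C}⁺ = {A, B, C, D, E, F, G} — all of the relation — so {A, C} is a candidate key.
{A, E, G}⁺ = {A, B, C, D, E, F, G} — all of the relation — so {A, E, G} is a candidate key.
{A, F, G}⁺ = {A, B, C, D, E, F, G} — all of the relation — so {A, F, G} is a candidate key.
Any other superkey properly contains one of these, so there are no further candidate keys.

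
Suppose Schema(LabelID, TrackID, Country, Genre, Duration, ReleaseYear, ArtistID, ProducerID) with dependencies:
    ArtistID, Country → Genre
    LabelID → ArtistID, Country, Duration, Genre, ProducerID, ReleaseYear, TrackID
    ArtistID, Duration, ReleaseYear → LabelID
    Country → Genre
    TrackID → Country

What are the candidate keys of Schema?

Closure of {LabelID} is {ArtistID, Country, Duration, Genre, LabelID, ProducerID, ReleaseYear, TrackID}, the whole schema; {LabelID} is a candidate key.
Closure of {ArtistID, Duration, ReleaseYear} is {ArtistID, Country, Duration, Genre, LabelID, ProducerID, ReleaseYear, TrackID}, the whole schema; {ArtistID, Duration, ReleaseYear} is a candidate key.
Any other superkey properly contains one of these, so there are no further candidate keys.

{ArtistID, Duration, ReleaseYear}, {LabelID}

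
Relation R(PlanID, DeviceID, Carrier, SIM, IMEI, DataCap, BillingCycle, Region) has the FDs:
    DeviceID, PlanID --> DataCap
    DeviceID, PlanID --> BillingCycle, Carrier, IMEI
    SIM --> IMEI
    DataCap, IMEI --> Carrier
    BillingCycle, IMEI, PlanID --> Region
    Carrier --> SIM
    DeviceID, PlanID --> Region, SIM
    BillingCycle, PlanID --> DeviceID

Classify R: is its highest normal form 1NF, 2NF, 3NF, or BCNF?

2NF

Candidate keys: {BillingCycle, PlanID}, {DeviceID, PlanID}. Prime attributes: {BillingCycle, DeviceID, PlanID}.
SIM --> IMEI breaks BCNF: {SIM}⁺ = {IMEI, SIM}, so {SIM} is not a superkey.
SIM --> IMEI determines the non-prime attribute {IMEI} from a non-superkey — 3NF is violated.
No proper subset of a key has a non-prime attribute in its closure, so there is no partial dependency; 2NF holds.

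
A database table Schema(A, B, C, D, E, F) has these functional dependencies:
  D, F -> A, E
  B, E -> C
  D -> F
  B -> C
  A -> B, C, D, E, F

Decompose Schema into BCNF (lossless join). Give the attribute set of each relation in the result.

Candidate keys of the original relation: {A}, {D}.
In {A, B, C, D, E, F}, {B, E} is not a superkey ({B, E}⁺ restricted to this set is {B, C, E}), so split on B, E -> C into {B, C, E} and {A, B, D, E, F}.
In {B, C, E}, {B} is not a superkey ({B}⁺ restricted to this set is {B, C}), so split on B -> C into {B, C} and {B, E}.
{B, C} is in BCNF.
{B, E} is in BCNF.
{A, B, D, E, F} is in BCNF.

{A, B, D, E, F}; {B, C}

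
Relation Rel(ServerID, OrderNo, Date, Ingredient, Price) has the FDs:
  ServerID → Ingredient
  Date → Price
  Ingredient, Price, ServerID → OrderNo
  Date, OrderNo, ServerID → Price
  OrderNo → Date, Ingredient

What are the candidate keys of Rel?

{Date, ServerID}, {OrderNo, ServerID}, {Price, ServerID}

{ServerID} never appears on the right of any FD, so every key must include it.
{Date, ServerID}⁺ = {Date, Ingredient, OrderNo, Price, ServerID}, which is every attribute, so {Date, ServerID} is a candidate key.
{OrderNo, ServerID}⁺ = {Date, Ingredient, OrderNo, Price, ServerID}, which is every attribute, so {OrderNo, ServerID} is a candidate key.
{Price, ServerID}⁺ = {Date, Ingredient, OrderNo, Price, ServerID}, which is every attribute, so {Price, ServerID} is a candidate key.
These are minimal and exhaustive — every other superkey contains one of them.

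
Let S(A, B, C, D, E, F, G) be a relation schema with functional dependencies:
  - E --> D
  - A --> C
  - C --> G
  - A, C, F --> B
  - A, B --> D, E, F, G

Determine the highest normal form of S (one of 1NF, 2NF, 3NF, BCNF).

1NF

Candidate keys: {A, B}, {A, F}. Prime attributes: {A, B, F}.
E --> D breaks BCNF: {E}⁺ = {D, E}, so {E} is not a superkey.
E --> D determines the non-prime attribute {D} from a non-superkey — 3NF is violated.
{A} is a proper subset of the key {A, B}, and {A}⁺ contains the non-prime attributes {C, G} — a partial dependency, so 2NF is violated.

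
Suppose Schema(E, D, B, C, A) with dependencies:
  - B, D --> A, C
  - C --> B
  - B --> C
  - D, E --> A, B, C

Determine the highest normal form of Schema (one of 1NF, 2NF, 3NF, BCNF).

2NF

Candidate key: {D, E}. Prime attributes: {D, E}.
B, D --> A, C: {B, D}⁺ = {A, B, C, D}, which is not all of the attributes, so the left side is not a superkey — BCNF is violated.
B, D --> A, C determines the non-prime attributes {A, C} from a non-superkey — 3NF is violated.
No non-prime attribute depends on a proper subset of any candidate key, so 2NF holds.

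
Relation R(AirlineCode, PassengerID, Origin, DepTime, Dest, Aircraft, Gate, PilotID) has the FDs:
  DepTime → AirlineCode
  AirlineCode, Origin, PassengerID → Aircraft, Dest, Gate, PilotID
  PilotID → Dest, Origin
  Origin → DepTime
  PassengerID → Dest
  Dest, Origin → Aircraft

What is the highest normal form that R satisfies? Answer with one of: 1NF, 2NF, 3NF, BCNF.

1NF

Candidate keys: {Origin, PassengerID}, {PassengerID, PilotID}. Prime attributes: {Origin, PassengerID, PilotID}.
DepTime → AirlineCode: {DepTime}⁺ = {AirlineCode, DepTime}, which is not all of the attributes, so the left side is not a superkey — BCNF is violated.
DepTime → AirlineCode determines the non-prime attribute {AirlineCode} from a non-superkey — 3NF is violated.
{Origin} is a proper subset of the key {Origin, PassengerID}, and {Origin}⁺ contains the non-prime attributes {AirlineCode, DepTime} — a partial dependency, so 2NF is violated.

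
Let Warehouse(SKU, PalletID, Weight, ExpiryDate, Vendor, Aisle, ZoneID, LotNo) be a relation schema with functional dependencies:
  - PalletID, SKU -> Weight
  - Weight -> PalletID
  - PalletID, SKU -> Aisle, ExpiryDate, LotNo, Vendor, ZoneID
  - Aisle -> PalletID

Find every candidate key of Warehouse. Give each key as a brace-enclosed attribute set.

{Aisle, SKU}, {PalletID, SKU}, {SKU, Weight}

{SKU} never appears on the right of any FD, so every key must include it.
{Aisle, SKU} is a candidate key since {Aisle, SKU}⁺ = {Aisle, ExpiryDate, LotNo, PalletID, SKU, Vendor, Weight, ZoneID} covers every attribute.
{PalletID, SKU} is a candidate key since {PalletID, SKU}⁺ = {Aisle, ExpiryDate, LotNo, PalletID, SKU, Vendor, Weight, ZoneID} covers every attribute.
{SKU, Weight} is a candidate key since {SKU, Weight}⁺ = {Aisle, ExpiryDate, LotNo, PalletID, SKU, Vendor, Weight, ZoneID} covers every attribute.
Any other superkey properly contains one of these, so there are no further candidate keys.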